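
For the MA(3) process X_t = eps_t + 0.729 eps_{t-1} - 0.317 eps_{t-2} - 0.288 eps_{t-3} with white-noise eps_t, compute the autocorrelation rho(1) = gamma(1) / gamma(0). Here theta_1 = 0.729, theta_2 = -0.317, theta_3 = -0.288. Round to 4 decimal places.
\rho(1) = 0.3436

For an MA(q) process with theta_0 = 1, the autocovariance is
  gamma(k) = sigma^2 * sum_{i=0..q-k} theta_i * theta_{i+k},
and rho(k) = gamma(k) / gamma(0). Sigma^2 cancels.
  numerator   = (1)*(0.729) + (0.729)*(-0.317) + (-0.317)*(-0.288) = 0.589203.
  denominator = (1)^2 + (0.729)^2 + (-0.317)^2 + (-0.288)^2 = 1.714874.
  rho(1) = 0.589203 / 1.714874 = 0.3436.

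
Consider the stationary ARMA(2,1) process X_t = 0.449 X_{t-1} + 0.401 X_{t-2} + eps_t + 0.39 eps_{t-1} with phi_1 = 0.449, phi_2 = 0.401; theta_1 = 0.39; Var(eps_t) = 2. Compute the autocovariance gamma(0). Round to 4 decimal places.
\gamma(0) = 9.4473

Multiply the model equation by X_{t-k} and take expectations. With theta_0 = psi_0 = 1 and psi_j the MA(infinity) weights, this gives
  gamma(k) - sum_i phi_i gamma(k-i) = c_k,
  c_k = sigma^2 * sum_{j=k..q} theta_j psi_{j-k}   (c_k = 0 for k > q),
using gamma(-m) = gamma(m).
psi-weights needed (psi_j = theta_j + sum_i phi_i psi_{j-i}):
  psi_1 = theta_1 + phi_1 = 0.39 + (0.449) = 0.839
Right-hand sides:
  c_0 = sigma^2 (1 + theta_1 psi_1) = 2 * (1 + (0.39)(0.839)) = 2 * 1.32721 = 2.65442
  c_1 = sigma^2 theta_1 = 2 * (0.39) = 0.78
  c_2 = 0
Equations for k = 0, 1, 2 (AR order 2, c_2 = 0):
  (E0) gamma(0) = phi_1 gamma(1) + phi_2 gamma(2) + c_0
  (E1) gamma(1) = phi_1 gamma(0) + phi_2 gamma(1) + c_1
  (E2) gamma(2) = phi_1 gamma(1) + phi_2 gamma(0)
From (E1): gamma(1) = A gamma(0) + B with
  A = phi_1 / (1 - phi_2) = 0.449 / 0.599 = 0.749583,   B = c_1 / (1 - phi_2) = 0.78 / 0.599 = 1.30217.
Insert (E2) into (E0): gamma(0) (1 - phi_2^2) = phi_1 (1 + phi_2) gamma(1) + c_0.
  phi_1 (1 + phi_2) = (0.449)(1.401) = 0.629049,   1 - phi_2^2 = 0.839199.
Replace gamma(1) by A gamma(0) + B and collect gamma(0):
  gamma(0) [0.839199 - (0.629049)(0.749583)] = (0.629049)(1.30217) + 2.65442
  gamma(0) * 0.367675 = 3.473549
  gamma(0) = 3.473549 / 0.367675 = 9.44734.
Therefore gamma(0) = 9.4473 (to 4 decimal places).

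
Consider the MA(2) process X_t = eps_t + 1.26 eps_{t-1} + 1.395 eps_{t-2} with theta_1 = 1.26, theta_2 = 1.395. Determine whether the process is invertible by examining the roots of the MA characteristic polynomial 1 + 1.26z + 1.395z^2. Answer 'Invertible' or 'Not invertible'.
\text{Not invertible}

The MA(q) characteristic polynomial is P(z) = 1 + 1.26z + 1.395z^2.
Invertibility requires all roots to lie outside the unit circle, i.e. |z| > 1 for every root.
Set 1 + (1.26) z + (1.395) z^2 = 0, i.e. a z^2 + b z + c = 0 with a = 1.395, b = 1.26, c = 1.
Discriminant D = b^2 - 4ac = (1.26)^2 - 4*(1.395)*1 = 1.5876 - (5.58) = -3.9924.
D < 0, so the roots are the complex-conjugate pair z = (-b +/- i sqrt(-D)) / (2a) = -0.4516 +/- 0.7162i.
For a conjugate pair |z|^2 = z * conj(z) = (product of roots) = c/a = 1/(1.395) = 0.716846, so |z| = sqrt(0.716846) = 0.8467 for both roots.
Moduli of all roots: 0.8467, 0.8467.
All moduli strictly greater than 1? No.
Verdict: Not invertible.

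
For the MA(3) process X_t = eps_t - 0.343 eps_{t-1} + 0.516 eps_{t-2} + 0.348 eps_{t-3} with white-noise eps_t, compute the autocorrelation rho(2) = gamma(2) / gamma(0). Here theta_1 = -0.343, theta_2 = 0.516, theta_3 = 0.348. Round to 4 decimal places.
\rho(2) = 0.2635

For an MA(q) process with theta_0 = 1, the autocovariance is
  gamma(k) = sigma^2 * sum_{i=0..q-k} theta_i * theta_{i+k},
and rho(k) = gamma(k) / gamma(0). Sigma^2 cancels.
  numerator   = (1)*(0.516) + (-0.343)*(0.348) = 0.396636.
  denominator = (1)^2 + (-0.343)^2 + (0.516)^2 + (0.348)^2 = 1.505009.
  rho(2) = 0.396636 / 1.505009 = 0.2635.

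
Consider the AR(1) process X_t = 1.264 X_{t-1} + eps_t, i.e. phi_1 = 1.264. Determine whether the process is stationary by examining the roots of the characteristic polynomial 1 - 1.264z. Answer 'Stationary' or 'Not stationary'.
\text{Not stationary}

The AR(p) characteristic polynomial is P(z) = 1 - 1.264z.
Stationarity requires all roots to lie outside the unit circle, i.e. |z| > 1 for every root.
This is linear in z: 1 + (-1.264) z = 0  =>  z = -1/(-1.264) = 0.791139,  |z| = 0.791139.
Moduli of all roots: 0.7911.
All moduli strictly greater than 1? No.
Verdict: Not stationary.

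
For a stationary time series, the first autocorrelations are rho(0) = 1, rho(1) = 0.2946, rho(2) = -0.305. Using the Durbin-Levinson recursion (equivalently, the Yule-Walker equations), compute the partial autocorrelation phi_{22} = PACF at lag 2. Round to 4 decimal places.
\phi_{22} = -0.4290

The PACF at lag k is phi_{kk}, the last component of the solution
to the Yule-Walker system G_k phi = r_k where
  (G_k)_{ij} = rho(|i - j|), (r_k)_i = rho(i), i,j = 1..k.
Equivalently, Durbin-Levinson gives phi_{kk} iteratively:
  phi_{11} = rho(1)
  phi_{kk} = [rho(k) - sum_{j=1..k-1} phi_{k-1,j} rho(k-j)]
            / [1 - sum_{j=1..k-1} phi_{k-1,j} rho(j)],
  phi_{k,j} = phi_{k-1,j} - phi_{kk} phi_{k-1,k-j},  j = 1..k-1.
Step k = 1:
  phi_11 = rho(1) = 0.2946.
Step k = 2:
  phi_22 = [rho(2) - phi_11 rho(1)] / [1 - phi_11 rho(1)] = [-0.305 - (0.2946)(0.2946)] / [1 - (0.2946)(0.2946)]
         = -0.39178916 / 0.91321084 = -0.429.
Therefore phi_{22} = -0.4290.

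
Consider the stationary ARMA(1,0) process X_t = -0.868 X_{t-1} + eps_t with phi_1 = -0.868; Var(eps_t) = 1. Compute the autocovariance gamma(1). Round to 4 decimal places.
\gamma(1) = -3.5202

Multiply the model equation by X_{t-k} and take expectations. With theta_0 = psi_0 = 1 and psi_j the MA(infinity) weights, this gives
  gamma(k) - sum_i phi_i gamma(k-i) = c_k,
  c_k = sigma^2 * sum_{j=k..q} theta_j psi_{j-k}   (c_k = 0 for k > q),
using gamma(-m) = gamma(m).
Pure AR (q = 0): c_0 = sigma^2 = 1, c_k = 0 for k >= 1.
Equations for k = 0 and k = 1 (AR order 1):
  gamma(0) = phi_1 gamma(1) + c_0
  gamma(1) = phi_1 gamma(0) + c_1
Substituting the second into the first: gamma(0) (1 - phi_1^2) = c_0 + phi_1 c_1, so
  gamma(0) = c_0 / (1 - phi_1^2) = 1 / (1 - (-0.868)^2) = 1 / 0.246576 = 4.055545.
  gamma(1) = phi_1 gamma(0) = (-0.868)(4.055545) = -3.520213.
Therefore gamma(1) = -3.5202 (to 4 decimal places).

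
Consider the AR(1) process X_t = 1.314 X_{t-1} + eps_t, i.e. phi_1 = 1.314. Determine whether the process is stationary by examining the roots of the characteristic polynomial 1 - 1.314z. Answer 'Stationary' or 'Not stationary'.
\text{Not stationary}

The AR(p) characteristic polynomial is P(z) = 1 - 1.314z.
Stationarity requires all roots to lie outside the unit circle, i.e. |z| > 1 for every root.
This is linear in z: 1 + (-1.314) z = 0  =>  z = -1/(-1.314) = 0.761035,  |z| = 0.761035.
Moduli of all roots: 0.7610.
All moduli strictly greater than 1? No.
Verdict: Not stationary.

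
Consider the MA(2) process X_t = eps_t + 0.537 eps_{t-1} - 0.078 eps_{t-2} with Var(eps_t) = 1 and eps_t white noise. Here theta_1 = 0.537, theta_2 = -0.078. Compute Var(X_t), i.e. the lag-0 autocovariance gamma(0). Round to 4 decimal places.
\gamma(0) = 1.2945

For an MA(q) process X_t = eps_t + sum_i theta_i eps_{t-i} with
Var(eps_t) = sigma^2, the variance is
  gamma(0) = sigma^2 * (1 + sum_i theta_i^2).
  sum_i theta_i^2 = (0.537)^2 + (-0.078)^2 = 0.288369 + 0.006084 = 0.294453.
  gamma(0) = 1 * (1 + 0.294453) = 1 * 1.294453 = 1.294453, which rounds to 1.2945.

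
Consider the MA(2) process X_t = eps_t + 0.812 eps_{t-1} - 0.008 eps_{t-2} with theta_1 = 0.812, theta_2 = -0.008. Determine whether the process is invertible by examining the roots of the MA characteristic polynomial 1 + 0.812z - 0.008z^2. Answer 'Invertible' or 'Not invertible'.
\text{Invertible}

The MA(q) characteristic polynomial is P(z) = 1 + 0.812z - 0.008z^2.
Invertibility requires all roots to lie outside the unit circle, i.e. |z| > 1 for every root.
Set 1 + (0.812) z + (-0.008) z^2 = 0, i.e. a z^2 + b z + c = 0 with a = -0.008, b = 0.812, c = 1.
Discriminant D = b^2 - 4ac = (0.812)^2 - 4*(-0.008)*1 = 0.659344 - (-0.032) = 0.691344.
D >= 0, so the roots are real: z = (-b +/- sqrt(D)) / (2a) = (-0.812 +/- 0.831471) / (-0.016).
  z_1 = (-0.812 + 0.831471) / (-0.016) = -1.2169,   |z_1| = 1.2169.
  z_2 = (-0.812 - 0.831471) / (-0.016) = 102.7169,   |z_2| = 102.7169.
Moduli of all roots: 1.2169, 102.7169.
All moduli strictly greater than 1? Yes.
Verdict: Invertible.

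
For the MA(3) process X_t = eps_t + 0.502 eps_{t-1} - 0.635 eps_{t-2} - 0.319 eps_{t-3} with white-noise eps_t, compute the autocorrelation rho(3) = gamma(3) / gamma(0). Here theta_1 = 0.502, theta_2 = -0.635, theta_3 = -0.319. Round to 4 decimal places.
\rho(3) = -0.1816

For an MA(q) process with theta_0 = 1, the autocovariance is
  gamma(k) = sigma^2 * sum_{i=0..q-k} theta_i * theta_{i+k},
and rho(k) = gamma(k) / gamma(0). Sigma^2 cancels.
  numerator   = (1)*(-0.319) = -0.319.
  denominator = (1)^2 + (0.502)^2 + (-0.635)^2 + (-0.319)^2 = 1.75699.
  rho(3) = -0.319 / 1.75699 = -0.1816.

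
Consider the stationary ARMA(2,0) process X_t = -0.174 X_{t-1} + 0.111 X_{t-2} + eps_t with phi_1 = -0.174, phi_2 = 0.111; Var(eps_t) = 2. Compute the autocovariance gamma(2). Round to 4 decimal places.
\gamma(2) = 0.3054

Multiply the model equation by X_{t-k} and take expectations. With theta_0 = psi_0 = 1 and psi_j the MA(infinity) weights, this gives
  gamma(k) - sum_i phi_i gamma(k-i) = c_k,
  c_k = sigma^2 * sum_{j=k..q} theta_j psi_{j-k}   (c_k = 0 for k > q),
using gamma(-m) = gamma(m).
Pure AR (q = 0): c_0 = sigma^2 = 2, c_k = 0 for k >= 1.
Equations for k = 0, 1, 2 (AR order 2, c_2 = 0):
  (E0) gamma(0) = phi_1 gamma(1) + phi_2 gamma(2) + c_0
  (E1) gamma(1) = phi_1 gamma(0) + phi_2 gamma(1) + c_1
  (E2) gamma(2) = phi_1 gamma(1) + phi_2 gamma(0)
From (E1): gamma(1) = A gamma(0) + B with
  A = phi_1 / (1 - phi_2) = -0.174 / 0.889 = -0.195726,   B = c_1 / (1 - phi_2) = 0 / 0.889 = 0.
Insert (E2) into (E0): gamma(0) (1 - phi_2^2) = phi_1 (1 + phi_2) gamma(1) + c_0.
  phi_1 (1 + phi_2) = (-0.174)(1.111) = -0.193314,   1 - phi_2^2 = 0.987679.
Replace gamma(1) by A gamma(0) + B and collect gamma(0):
  gamma(0) [0.987679 - (-0.193314)(-0.195726)] = c_0 = 2
  gamma(0) * 0.949843 = 2
  gamma(0) = 2 / 0.949843 = 2.105612.
  gamma(1) = A gamma(0) = (-0.195726)(2.105612) = -0.412122.
  gamma(2) = phi_1 gamma(1) + phi_2 gamma(0) = (-0.174)(-0.412122) + (0.111)(2.105612) = 0.305432.
Therefore gamma(2) = 0.3054 (to 4 decimal places).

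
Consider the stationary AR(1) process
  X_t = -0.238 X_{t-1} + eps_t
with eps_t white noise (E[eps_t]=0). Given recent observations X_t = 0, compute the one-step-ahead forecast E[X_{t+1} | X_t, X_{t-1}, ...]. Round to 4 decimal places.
E[X_{t+1} \mid \mathcal F_t] = 0.0000

For an AR(p) model X_t = c + sum_i phi_i X_{t-i} + eps_t, the
one-step-ahead conditional mean is
  E[X_{t+1} | X_t, ...] = c + sum_i phi_i X_{t+1-i}.
Substitute known values:
  E[X_{t+1} | ...] = (-0.238) * (0)
                   = 0.0000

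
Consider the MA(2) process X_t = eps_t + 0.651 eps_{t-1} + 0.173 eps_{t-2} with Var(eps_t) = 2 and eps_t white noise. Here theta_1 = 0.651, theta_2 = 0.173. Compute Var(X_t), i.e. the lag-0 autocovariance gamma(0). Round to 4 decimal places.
\gamma(0) = 2.9075

For an MA(q) process X_t = eps_t + sum_i theta_i eps_{t-i} with
Var(eps_t) = sigma^2, the variance is
  gamma(0) = sigma^2 * (1 + sum_i theta_i^2).
  sum_i theta_i^2 = (0.651)^2 + (0.173)^2 = 0.423801 + 0.029929 = 0.45373.
  gamma(0) = 2 * (1 + 0.45373) = 2 * 1.45373 = 2.90746, which rounds to 2.9075.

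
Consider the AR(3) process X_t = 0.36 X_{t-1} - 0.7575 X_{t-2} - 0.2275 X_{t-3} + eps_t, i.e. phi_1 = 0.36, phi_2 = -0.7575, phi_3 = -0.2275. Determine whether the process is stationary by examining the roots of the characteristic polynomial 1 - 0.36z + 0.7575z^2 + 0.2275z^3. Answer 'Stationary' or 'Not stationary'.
\text{Stationary}

The AR(p) characteristic polynomial is P(z) = 1 - 0.36z + 0.7575z^2 + 0.2275z^3.
Stationarity requires all roots to lie outside the unit circle, i.e. |z| > 1 for every root.
Degree 3: look for a simple real root z0 first, then factor out (1 - z/z0) and solve the remaining quadratic.
Testing z0 = -4: P(-4) = 1 + (-0.36)(-4) + (0.7575)(-4)^2 + (0.2275)(-4)^3
  = 1 + (1.44) + (12.12) + (-14.56) = 0.  So z_0 = -4 is a root, |z_0| = 4.
Divide out the factor (1 + 0.25 z) = (1 - z/z0) (since 1/z0 = -0.25):
  P(z) = (1 + 0.25 z)(1 + (-0.61) z + (0.91) z^2)
  [check: z-coef -0.61 - (-0.25) = -0.36; z^2-coef 0.91 - (-0.25)(-0.61) = 0.7575; z^3-coef -(-0.25)(0.91) = 0.2275.]
Remaining roots from the quadratic factor 1 + (-0.61) z + (0.91) z^2:
  Set 1 + (-0.61) z + (0.91) z^2 = 0, i.e. a z^2 + b z + c = 0 with a = 0.91, b = -0.61, c = 1.
  Discriminant D = b^2 - 4ac = (-0.61)^2 - 4*(0.91)*1 = 0.3721 - (3.64) = -3.2679.
  D < 0, so the roots are the complex-conjugate pair z = (-b +/- i sqrt(-D)) / (2a) = 0.3352 +/- 0.9933i.
  For a conjugate pair |z|^2 = z * conj(z) = (product of roots) = c/a = 1/(0.91) = 1.098901, so |z| = sqrt(1.098901) = 1.0483 for both roots.
Moduli of all roots: 4.0000, 1.0483, 1.0483.
All moduli strictly greater than 1? Yes.
Verdict: Stationary.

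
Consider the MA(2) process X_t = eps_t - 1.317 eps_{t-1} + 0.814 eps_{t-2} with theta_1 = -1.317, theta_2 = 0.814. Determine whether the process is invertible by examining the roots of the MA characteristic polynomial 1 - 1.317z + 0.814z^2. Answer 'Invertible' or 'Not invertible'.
\text{Invertible}

The MA(q) characteristic polynomial is P(z) = 1 - 1.317z + 0.814z^2.
Invertibility requires all roots to lie outside the unit circle, i.e. |z| > 1 for every root.
Set 1 + (-1.317) z + (0.814) z^2 = 0, i.e. a z^2 + b z + c = 0 with a = 0.814, b = -1.317, c = 1.
Discriminant D = b^2 - 4ac = (-1.317)^2 - 4*(0.814)*1 = 1.734489 - (3.256) = -1.521511.
D < 0, so the roots are the complex-conjugate pair z = (-b +/- i sqrt(-D)) / (2a) = 0.809 +/- 0.7577i.
For a conjugate pair |z|^2 = z * conj(z) = (product of roots) = c/a = 1/(0.814) = 1.228501, so |z| = sqrt(1.228501) = 1.1084 for both roots.
Moduli of all roots: 1.1084, 1.1084.
All moduli strictly greater than 1? Yes.
Verdict: Invertible.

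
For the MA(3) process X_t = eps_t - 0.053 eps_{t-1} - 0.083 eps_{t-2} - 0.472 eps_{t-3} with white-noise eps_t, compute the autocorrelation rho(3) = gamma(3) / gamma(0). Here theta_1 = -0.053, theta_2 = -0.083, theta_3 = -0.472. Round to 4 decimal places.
\rho(3) = -0.3830

For an MA(q) process with theta_0 = 1, the autocovariance is
  gamma(k) = sigma^2 * sum_{i=0..q-k} theta_i * theta_{i+k},
and rho(k) = gamma(k) / gamma(0). Sigma^2 cancels.
  numerator   = (1)*(-0.472) = -0.472.
  denominator = (1)^2 + (-0.053)^2 + (-0.083)^2 + (-0.472)^2 = 1.232482.
  rho(3) = -0.472 / 1.232482 = -0.3830.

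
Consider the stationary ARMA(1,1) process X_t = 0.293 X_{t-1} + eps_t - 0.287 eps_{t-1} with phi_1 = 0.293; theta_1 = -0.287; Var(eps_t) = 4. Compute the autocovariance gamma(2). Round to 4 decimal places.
\gamma(2) = 0.0070

Multiply the model equation by X_{t-k} and take expectations. With theta_0 = psi_0 = 1 and psi_j the MA(infinity) weights, this gives
  gamma(k) - sum_i phi_i gamma(k-i) = c_k,
  c_k = sigma^2 * sum_{j=k..q} theta_j psi_{j-k}   (c_k = 0 for k > q),
using gamma(-m) = gamma(m).
psi-weights needed (psi_j = theta_j + sum_i phi_i psi_{j-i}):
  psi_1 = theta_1 + phi_1 = -0.287 + (0.293) = 0.006
Right-hand sides:
  c_0 = sigma^2 (1 + theta_1 psi_1) = 4 * (1 + (-0.287)(0.006)) = 4 * 0.998278 = 3.993112
  c_1 = sigma^2 theta_1 = 4 * (-0.287) = -1.148
  c_2 = 0
Equations for k = 0 and k = 1 (AR order 1):
  gamma(0) = phi_1 gamma(1) + c_0
  gamma(1) = phi_1 gamma(0) + c_1
Substituting the second into the first: gamma(0) (1 - phi_1^2) = c_0 + phi_1 c_1, so
  gamma(0) = (c_0 + phi_1 c_1) / (1 - phi_1^2) = (3.993112 + (0.293)(-1.148)) / (1 - (0.293)^2) = 3.656748 / 0.914151 = 4.000158.
  gamma(1) = phi_1 gamma(0) + c_1 = (0.293)(4.000158) + (-1.148) = 0.024046.
For k = 2 (> q): gamma(2) = phi_1 gamma(1) = (0.293)(0.024046) = 0.007046.
Therefore gamma(2) = 0.0070 (to 4 decimal places).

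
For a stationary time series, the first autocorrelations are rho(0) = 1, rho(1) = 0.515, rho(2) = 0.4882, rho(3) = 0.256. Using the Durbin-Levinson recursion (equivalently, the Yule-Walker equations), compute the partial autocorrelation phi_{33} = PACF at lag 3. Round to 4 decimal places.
\phi_{33} = -0.1130

The PACF at lag k is phi_{kk}, the last component of the solution
to the Yule-Walker system G_k phi = r_k where
  (G_k)_{ij} = rho(|i - j|), (r_k)_i = rho(i), i,j = 1..k.
Equivalently, Durbin-Levinson gives phi_{kk} iteratively:
  phi_{11} = rho(1)
  phi_{kk} = [rho(k) - sum_{j=1..k-1} phi_{k-1,j} rho(k-j)]
            / [1 - sum_{j=1..k-1} phi_{k-1,j} rho(j)],
  phi_{k,j} = phi_{k-1,j} - phi_{kk} phi_{k-1,k-j},  j = 1..k-1.
Step k = 1:
  phi_11 = rho(1) = 0.515.
Step k = 2:
  phi_22 = [rho(2) - phi_11 rho(1)] / [1 - phi_11 rho(1)] = [0.4882 - (0.515)(0.515)] / [1 - (0.515)(0.515)]
         = 0.222975 / 0.734775 = 0.30346.
  Update: phi_21 = phi_11 - phi_22 phi_11 = 0.515 - (0.30346)(0.515) = 0.358718.
Step k = 3:
  phi_33 = [rho(3) - phi_21 rho(2) - phi_22 rho(1)] / [1 - phi_21 rho(1) - phi_22 rho(2)]
    numerator   = 0.256 - (0.358718)(0.4882) - (0.30346)(0.515) = -0.07540814
    denominator = 1 - (0.358718)(0.515) - (0.30346)(0.4882) = 0.66711095
  phi_33 = -0.07540814 / 0.66711095 = -0.113.
Therefore phi_{33} = -0.1130.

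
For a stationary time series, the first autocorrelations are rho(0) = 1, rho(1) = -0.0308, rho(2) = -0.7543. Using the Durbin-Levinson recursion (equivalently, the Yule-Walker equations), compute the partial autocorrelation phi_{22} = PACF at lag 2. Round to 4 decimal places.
\phi_{22} = -0.7560

The PACF at lag k is phi_{kk}, the last component of the solution
to the Yule-Walker system G_k phi = r_k where
  (G_k)_{ij} = rho(|i - j|), (r_k)_i = rho(i), i,j = 1..k.
Equivalently, Durbin-Levinson gives phi_{kk} iteratively:
  phi_{11} = rho(1)
  phi_{kk} = [rho(k) - sum_{j=1..k-1} phi_{k-1,j} rho(k-j)]
            / [1 - sum_{j=1..k-1} phi_{k-1,j} rho(j)],
  phi_{k,j} = phi_{k-1,j} - phi_{kk} phi_{k-1,k-j},  j = 1..k-1.
Step k = 1:
  phi_11 = rho(1) = -0.0308.
Step k = 2:
  phi_22 = [rho(2) - phi_11 rho(1)] / [1 - phi_11 rho(1)] = [-0.7543 - (-0.0308)(-0.0308)] / [1 - (-0.0308)(-0.0308)]
         = -0.75524864 / 0.99905136 = -0.756.
Therefore phi_{22} = -0.7560.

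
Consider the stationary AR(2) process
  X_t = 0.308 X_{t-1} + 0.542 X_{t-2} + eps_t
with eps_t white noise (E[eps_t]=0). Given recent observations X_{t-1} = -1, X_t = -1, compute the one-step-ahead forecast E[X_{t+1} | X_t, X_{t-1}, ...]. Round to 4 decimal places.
E[X_{t+1} \mid \mathcal F_t] = -0.8500

For an AR(p) model X_t = c + sum_i phi_i X_{t-i} + eps_t, the
one-step-ahead conditional mean is
  E[X_{t+1} | X_t, ...] = c + sum_i phi_i X_{t+1-i}.
Substitute known values:
  E[X_{t+1} | ...] = (0.308) * (-1) + (0.542) * (-1)
                   = -0.8500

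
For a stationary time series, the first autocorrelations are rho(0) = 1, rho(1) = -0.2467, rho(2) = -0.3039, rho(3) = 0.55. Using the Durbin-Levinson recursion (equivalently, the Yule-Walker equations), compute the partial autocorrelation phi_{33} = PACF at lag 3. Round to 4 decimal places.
\phi_{33} = 0.4390

The PACF at lag k is phi_{kk}, the last component of the solution
to the Yule-Walker system G_k phi = r_k where
  (G_k)_{ij} = rho(|i - j|), (r_k)_i = rho(i), i,j = 1..k.
Equivalently, Durbin-Levinson gives phi_{kk} iteratively:
  phi_{11} = rho(1)
  phi_{kk} = [rho(k) - sum_{j=1..k-1} phi_{k-1,j} rho(k-j)]
            / [1 - sum_{j=1..k-1} phi_{k-1,j} rho(j)],
  phi_{k,j} = phi_{k-1,j} - phi_{kk} phi_{k-1,k-j},  j = 1..k-1.
Step k = 1:
  phi_11 = rho(1) = -0.2467.
Step k = 2:
  phi_22 = [rho(2) - phi_11 rho(1)] / [1 - phi_11 rho(1)] = [-0.3039 - (-0.2467)(-0.2467)] / [1 - (-0.2467)(-0.2467)]
         = -0.36476089 / 0.93913911 = -0.388399.
  Update: phi_21 = phi_11 - phi_22 phi_11 = -0.2467 - (-0.388399)(-0.2467) = -0.342518.
Step k = 3:
  phi_33 = [rho(3) - phi_21 rho(2) - phi_22 rho(1)] / [1 - phi_21 rho(1) - phi_22 rho(2)]
    numerator   = 0.55 - (-0.342518)(-0.3039) - (-0.388399)(-0.2467) = 0.35009067
    denominator = 1 - (-0.342518)(-0.2467) - (-0.388399)(-0.3039) = 0.79746627
  phi_33 = 0.35009067 / 0.79746627 = 0.439.
Therefore phi_{33} = 0.4390.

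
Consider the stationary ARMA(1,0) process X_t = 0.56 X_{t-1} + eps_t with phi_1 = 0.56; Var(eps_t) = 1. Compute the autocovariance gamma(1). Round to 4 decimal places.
\gamma(1) = 0.8159

Multiply the model equation by X_{t-k} and take expectations. With theta_0 = psi_0 = 1 and psi_j the MA(infinity) weights, this gives
  gamma(k) - sum_i phi_i gamma(k-i) = c_k,
  c_k = sigma^2 * sum_{j=k..q} theta_j psi_{j-k}   (c_k = 0 for k > q),
using gamma(-m) = gamma(m).
Pure AR (q = 0): c_0 = sigma^2 = 1, c_k = 0 for k >= 1.
Equations for k = 0 and k = 1 (AR order 1):
  gamma(0) = phi_1 gamma(1) + c_0
  gamma(1) = phi_1 gamma(0) + c_1
Substituting the second into the first: gamma(0) (1 - phi_1^2) = c_0 + phi_1 c_1, so
  gamma(0) = c_0 / (1 - phi_1^2) = 1 / (1 - (0.56)^2) = 1 / 0.6864 = 1.456876.
  gamma(1) = phi_1 gamma(0) = (0.56)(1.456876) = 0.815851.
Therefore gamma(1) = 0.8159 (to 4 decimal places).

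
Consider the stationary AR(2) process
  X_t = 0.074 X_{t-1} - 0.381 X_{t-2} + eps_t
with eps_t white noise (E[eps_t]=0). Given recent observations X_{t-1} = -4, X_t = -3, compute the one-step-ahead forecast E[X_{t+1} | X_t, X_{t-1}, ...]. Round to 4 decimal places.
E[X_{t+1} \mid \mathcal F_t] = 1.3020

For an AR(p) model X_t = c + sum_i phi_i X_{t-i} + eps_t, the
one-step-ahead conditional mean is
  E[X_{t+1} | X_t, ...] = c + sum_i phi_i X_{t+1-i}.
Substitute known values:
  E[X_{t+1} | ...] = (0.074) * (-3) + (-0.381) * (-4)
                   = 1.3020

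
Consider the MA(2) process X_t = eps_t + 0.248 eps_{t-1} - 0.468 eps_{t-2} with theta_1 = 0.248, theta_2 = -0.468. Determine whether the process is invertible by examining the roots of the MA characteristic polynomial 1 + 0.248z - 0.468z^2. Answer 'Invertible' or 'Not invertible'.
\text{Invertible}

The MA(q) characteristic polynomial is P(z) = 1 + 0.248z - 0.468z^2.
Invertibility requires all roots to lie outside the unit circle, i.e. |z| > 1 for every root.
Set 1 + (0.248) z + (-0.468) z^2 = 0, i.e. a z^2 + b z + c = 0 with a = -0.468, b = 0.248, c = 1.
Discriminant D = b^2 - 4ac = (0.248)^2 - 4*(-0.468)*1 = 0.061504 - (-1.872) = 1.933504.
D >= 0, so the roots are real: z = (-b +/- sqrt(D)) / (2a) = (-0.248 +/- 1.390505) / (-0.936).
  z_1 = (-0.248 + 1.390505) / (-0.936) = -1.2206,   |z_1| = 1.2206.
  z_2 = (-0.248 - 1.390505) / (-0.936) = 1.7505,   |z_2| = 1.7505.
Moduli of all roots: 1.2206, 1.7505.
All moduli strictly greater than 1? Yes.
Verdict: Invertible.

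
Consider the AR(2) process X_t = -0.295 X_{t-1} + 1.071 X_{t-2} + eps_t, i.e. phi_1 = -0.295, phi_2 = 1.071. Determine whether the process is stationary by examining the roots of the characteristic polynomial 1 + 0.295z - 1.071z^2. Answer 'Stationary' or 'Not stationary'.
\text{Not stationary}

The AR(p) characteristic polynomial is P(z) = 1 + 0.295z - 1.071z^2.
Stationarity requires all roots to lie outside the unit circle, i.e. |z| > 1 for every root.
Set 1 + (0.295) z + (-1.071) z^2 = 0, i.e. a z^2 + b z + c = 0 with a = -1.071, b = 0.295, c = 1.
Discriminant D = b^2 - 4ac = (0.295)^2 - 4*(-1.071)*1 = 0.087025 - (-4.284) = 4.371025.
D >= 0, so the roots are real: z = (-b +/- sqrt(D)) / (2a) = (-0.295 +/- 2.0907) / (-2.142).
  z_1 = (-0.295 + 2.0907) / (-2.142) = -0.8383,   |z_1| = 0.8383.
  z_2 = (-0.295 - 2.0907) / (-2.142) = 1.1138,   |z_2| = 1.1138.
Moduli of all roots: 0.8383, 1.1138.
All moduli strictly greater than 1? No.
Verdict: Not stationary.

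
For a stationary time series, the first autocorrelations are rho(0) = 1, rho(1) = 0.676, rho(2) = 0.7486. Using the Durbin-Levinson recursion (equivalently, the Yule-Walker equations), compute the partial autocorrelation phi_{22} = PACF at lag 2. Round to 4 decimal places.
\phi_{22} = 0.5370

The PACF at lag k is phi_{kk}, the last component of the solution
to the Yule-Walker system G_k phi = r_k where
  (G_k)_{ij} = rho(|i - j|), (r_k)_i = rho(i), i,j = 1..k.
Equivalently, Durbin-Levinson gives phi_{kk} iteratively:
  phi_{11} = rho(1)
  phi_{kk} = [rho(k) - sum_{j=1..k-1} phi_{k-1,j} rho(k-j)]
            / [1 - sum_{j=1..k-1} phi_{k-1,j} rho(j)],
  phi_{k,j} = phi_{k-1,j} - phi_{kk} phi_{k-1,k-j},  j = 1..k-1.
Step k = 1:
  phi_11 = rho(1) = 0.676.
Step k = 2:
  phi_22 = [rho(2) - phi_11 rho(1)] / [1 - phi_11 rho(1)] = [0.7486 - (0.676)(0.676)] / [1 - (0.676)(0.676)]
         = 0.291624 / 0.543024 = 0.537.
Therefore phi_{22} = 0.5370.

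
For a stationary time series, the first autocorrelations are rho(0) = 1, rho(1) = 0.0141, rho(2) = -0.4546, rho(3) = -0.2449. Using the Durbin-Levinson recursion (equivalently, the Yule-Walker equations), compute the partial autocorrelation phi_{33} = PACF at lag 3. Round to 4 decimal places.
\phi_{33} = -0.2890

The PACF at lag k is phi_{kk}, the last component of the solution
to the Yule-Walker system G_k phi = r_k where
  (G_k)_{ij} = rho(|i - j|), (r_k)_i = rho(i), i,j = 1..k.
Equivalently, Durbin-Levinson gives phi_{kk} iteratively:
  phi_{11} = rho(1)
  phi_{kk} = [rho(k) - sum_{j=1..k-1} phi_{k-1,j} rho(k-j)]
            / [1 - sum_{j=1..k-1} phi_{k-1,j} rho(j)],
  phi_{k,j} = phi_{k-1,j} - phi_{kk} phi_{k-1,k-j},  j = 1..k-1.
Step k = 1:
  phi_11 = rho(1) = 0.0141.
Step k = 2:
  phi_22 = [rho(2) - phi_11 rho(1)] / [1 - phi_11 rho(1)] = [-0.4546 - (0.0141)(0.0141)] / [1 - (0.0141)(0.0141)]
         = -0.45479881 / 0.99980119 = -0.454889.
  Update: phi_21 = phi_11 - phi_22 phi_11 = 0.0141 - (-0.454889)(0.0141) = 0.020514.
Step k = 3:
  phi_33 = [rho(3) - phi_21 rho(2) - phi_22 rho(1)] / [1 - phi_21 rho(1) - phi_22 rho(2)]
    numerator   = -0.2449 - (0.020514)(-0.4546) - (-0.454889)(0.0141) = -0.22916043
    denominator = 1 - (0.020514)(0.0141) - (-0.454889)(-0.4546) = 0.7929181
  phi_33 = -0.22916043 / 0.7929181 = -0.289.
Therefore phi_{33} = -0.2890.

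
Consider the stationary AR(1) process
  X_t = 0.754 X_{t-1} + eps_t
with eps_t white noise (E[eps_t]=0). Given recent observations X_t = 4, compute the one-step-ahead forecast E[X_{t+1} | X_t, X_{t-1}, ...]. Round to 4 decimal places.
E[X_{t+1} \mid \mathcal F_t] = 3.0160

For an AR(p) model X_t = c + sum_i phi_i X_{t-i} + eps_t, the
one-step-ahead conditional mean is
  E[X_{t+1} | X_t, ...] = c + sum_i phi_i X_{t+1-i}.
Substitute known values:
  E[X_{t+1} | ...] = (0.754) * (4)
                   = 3.0160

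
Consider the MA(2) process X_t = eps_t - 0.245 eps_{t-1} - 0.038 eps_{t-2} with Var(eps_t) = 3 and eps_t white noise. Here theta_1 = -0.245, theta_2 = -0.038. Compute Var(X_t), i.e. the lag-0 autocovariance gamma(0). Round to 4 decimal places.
\gamma(0) = 3.1844

For an MA(q) process X_t = eps_t + sum_i theta_i eps_{t-i} with
Var(eps_t) = sigma^2, the variance is
  gamma(0) = sigma^2 * (1 + sum_i theta_i^2).
  sum_i theta_i^2 = (-0.245)^2 + (-0.038)^2 = 0.060025 + 0.001444 = 0.061469.
  gamma(0) = 3 * (1 + 0.061469) = 3 * 1.061469 = 3.184407, which rounds to 3.1844.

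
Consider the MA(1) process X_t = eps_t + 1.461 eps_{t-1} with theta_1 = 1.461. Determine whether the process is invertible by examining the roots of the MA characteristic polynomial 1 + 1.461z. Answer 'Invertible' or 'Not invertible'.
\text{Not invertible}

The MA(q) characteristic polynomial is P(z) = 1 + 1.461z.
Invertibility requires all roots to lie outside the unit circle, i.e. |z| > 1 for every root.
This is linear in z: 1 + (1.461) z = 0  =>  z = -1/(1.461) = -0.684463,  |z| = 0.684463.
Moduli of all roots: 0.6845.
All moduli strictly greater than 1? No.
Verdict: Not invertible.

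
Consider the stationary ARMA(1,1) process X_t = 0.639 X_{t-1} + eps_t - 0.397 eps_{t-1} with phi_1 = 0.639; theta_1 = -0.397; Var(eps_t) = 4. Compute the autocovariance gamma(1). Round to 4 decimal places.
\gamma(1) = 1.2210

Multiply the model equation by X_{t-k} and take expectations. With theta_0 = psi_0 = 1 and psi_j the MA(infinity) weights, this gives
  gamma(k) - sum_i phi_i gamma(k-i) = c_k,
  c_k = sigma^2 * sum_{j=k..q} theta_j psi_{j-k}   (c_k = 0 for k > q),
using gamma(-m) = gamma(m).
psi-weights needed (psi_j = theta_j + sum_i phi_i psi_{j-i}):
  psi_1 = theta_1 + phi_1 = -0.397 + (0.639) = 0.242
Right-hand sides:
  c_0 = sigma^2 (1 + theta_1 psi_1) = 4 * (1 + (-0.397)(0.242)) = 4 * 0.903926 = 3.615704
  c_1 = sigma^2 theta_1 = 4 * (-0.397) = -1.588
  c_2 = 0
Equations for k = 0 and k = 1 (AR order 1):
  gamma(0) = phi_1 gamma(1) + c_0
  gamma(1) = phi_1 gamma(0) + c_1
Substituting the second into the first: gamma(0) (1 - phi_1^2) = c_0 + phi_1 c_1, so
  gamma(0) = (c_0 + phi_1 c_1) / (1 - phi_1^2) = (3.615704 + (0.639)(-1.588)) / (1 - (0.639)^2) = 2.600972 / 0.591679 = 4.395917.
  gamma(1) = phi_1 gamma(0) + c_1 = (0.639)(4.395917) + (-1.588) = 1.220991.
Therefore gamma(1) = 1.2210 (to 4 decimal places).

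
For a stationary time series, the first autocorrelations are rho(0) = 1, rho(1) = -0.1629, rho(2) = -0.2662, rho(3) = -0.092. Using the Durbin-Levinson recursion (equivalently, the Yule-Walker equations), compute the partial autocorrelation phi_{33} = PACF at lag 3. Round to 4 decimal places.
\phi_{33} = -0.2229

The PACF at lag k is phi_{kk}, the last component of the solution
to the Yule-Walker system G_k phi = r_k where
  (G_k)_{ij} = rho(|i - j|), (r_k)_i = rho(i), i,j = 1..k.
Equivalently, Durbin-Levinson gives phi_{kk} iteratively:
  phi_{11} = rho(1)
  phi_{kk} = [rho(k) - sum_{j=1..k-1} phi_{k-1,j} rho(k-j)]
            / [1 - sum_{j=1..k-1} phi_{k-1,j} rho(j)],
  phi_{k,j} = phi_{k-1,j} - phi_{kk} phi_{k-1,k-j},  j = 1..k-1.
Step k = 1:
  phi_11 = rho(1) = -0.1629.
Step k = 2:
  phi_22 = [rho(2) - phi_11 rho(1)] / [1 - phi_11 rho(1)] = [-0.2662 - (-0.1629)(-0.1629)] / [1 - (-0.1629)(-0.1629)]
         = -0.29273641 / 0.97346359 = -0.300716.
  Update: phi_21 = phi_11 - phi_22 phi_11 = -0.1629 - (-0.300716)(-0.1629) = -0.211887.
Step k = 3:
  phi_33 = [rho(3) - phi_21 rho(2) - phi_22 rho(1)] / [1 - phi_21 rho(1) - phi_22 rho(2)]
    numerator   = -0.092 - (-0.211887)(-0.2662) - (-0.300716)(-0.1629) = -0.19739093
    denominator = 1 - (-0.211887)(-0.1629) - (-0.300716)(-0.2662) = 0.88543297
  phi_33 = -0.19739093 / 0.88543297 = -0.2229.
Therefore phi_{33} = -0.2229.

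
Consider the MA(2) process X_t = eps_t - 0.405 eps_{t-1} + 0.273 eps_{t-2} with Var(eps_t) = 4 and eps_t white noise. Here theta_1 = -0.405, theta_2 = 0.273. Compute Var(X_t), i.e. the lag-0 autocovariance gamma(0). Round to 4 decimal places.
\gamma(0) = 4.9542

For an MA(q) process X_t = eps_t + sum_i theta_i eps_{t-i} with
Var(eps_t) = sigma^2, the variance is
  gamma(0) = sigma^2 * (1 + sum_i theta_i^2).
  sum_i theta_i^2 = (-0.405)^2 + (0.273)^2 = 0.164025 + 0.074529 = 0.238554.
  gamma(0) = 4 * (1 + 0.238554) = 4 * 1.238554 = 4.954216, which rounds to 4.9542.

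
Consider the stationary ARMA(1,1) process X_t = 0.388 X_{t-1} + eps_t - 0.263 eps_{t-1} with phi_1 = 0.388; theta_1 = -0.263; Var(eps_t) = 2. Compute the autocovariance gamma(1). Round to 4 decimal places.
\gamma(1) = 0.2643

Multiply the model equation by X_{t-k} and take expectations. With theta_0 = psi_0 = 1 and psi_j the MA(infinity) weights, this gives
  gamma(k) - sum_i phi_i gamma(k-i) = c_k,
  c_k = sigma^2 * sum_{j=k..q} theta_j psi_{j-k}   (c_k = 0 for k > q),
using gamma(-m) = gamma(m).
psi-weights needed (psi_j = theta_j + sum_i phi_i psi_{j-i}):
  psi_1 = theta_1 + phi_1 = -0.263 + (0.388) = 0.125
Right-hand sides:
  c_0 = sigma^2 (1 + theta_1 psi_1) = 2 * (1 + (-0.263)(0.125)) = 2 * 0.967125 = 1.93425
  c_1 = sigma^2 theta_1 = 2 * (-0.263) = -0.526
  c_2 = 0
Equations for k = 0 and k = 1 (AR order 1):
  gamma(0) = phi_1 gamma(1) + c_0
  gamma(1) = phi_1 gamma(0) + c_1
Substituting the second into the first: gamma(0) (1 - phi_1^2) = c_0 + phi_1 c_1, so
  gamma(0) = (c_0 + phi_1 c_1) / (1 - phi_1^2) = (1.93425 + (0.388)(-0.526)) / (1 - (0.388)^2) = 1.730162 / 0.849456 = 2.036788.
  gamma(1) = phi_1 gamma(0) + c_1 = (0.388)(2.036788) + (-0.526) = 0.264274.
Therefore gamma(1) = 0.2643 (to 4 decimal places).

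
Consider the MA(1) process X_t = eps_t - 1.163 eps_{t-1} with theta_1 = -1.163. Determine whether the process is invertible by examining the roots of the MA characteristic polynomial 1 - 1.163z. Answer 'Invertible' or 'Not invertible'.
\text{Not invertible}

The MA(q) characteristic polynomial is P(z) = 1 - 1.163z.
Invertibility requires all roots to lie outside the unit circle, i.e. |z| > 1 for every root.
This is linear in z: 1 + (-1.163) z = 0  =>  z = -1/(-1.163) = 0.859845,  |z| = 0.859845.
Moduli of all roots: 0.8598.
All moduli strictly greater than 1? No.
Verdict: Not invertible.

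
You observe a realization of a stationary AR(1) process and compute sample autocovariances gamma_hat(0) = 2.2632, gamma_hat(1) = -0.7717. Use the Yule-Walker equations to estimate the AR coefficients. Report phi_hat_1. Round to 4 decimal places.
\hat\phi_{1} = -0.3410

The Yule-Walker equations for an AR(p) process read, in matrix form,
  Gamma_p phi = r_p,   with   (Gamma_p)_{ij} = gamma(|i - j|),
                       (r_p)_i = gamma(i),   i,j = 1..p.
Substitute the sample gammas (Toeplitz matrix and right-hand side of size 1):
  Gamma_p = [[2.2632]]
  r_p     = [-0.7717]
With p = 1 this is the single equation gamma(0) phi_1 = gamma(1):
  phi_hat_1 = gamma(1) / gamma(0) = -0.7717 / 2.2632 = -0.3410.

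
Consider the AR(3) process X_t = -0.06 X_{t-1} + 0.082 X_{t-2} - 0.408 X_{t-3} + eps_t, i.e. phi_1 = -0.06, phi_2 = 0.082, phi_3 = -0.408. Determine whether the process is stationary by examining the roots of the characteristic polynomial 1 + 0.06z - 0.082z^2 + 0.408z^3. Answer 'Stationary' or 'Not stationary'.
\text{Stationary}

The AR(p) characteristic polynomial is P(z) = 1 + 0.06z - 0.082z^2 + 0.408z^3.
Stationarity requires all roots to lie outside the unit circle, i.e. |z| > 1 for every root.
Degree 3: look for a simple real root z0 first, then factor out (1 - z/z0) and solve the remaining quadratic.
Testing z0 = -1.25: P(-1.25) = 1 + (0.06)(-1.25) + (-0.082)(-1.25)^2 + (0.408)(-1.25)^3
  = 1 + (-0.075) + (-0.128125) + (-0.796875) = 0.  So z_0 = -1.25 is a root, |z_0| = 1.25.
Divide out the factor (1 + 0.8 z) = (1 - z/z0) (since 1/z0 = -0.8):
  P(z) = (1 + 0.8 z)(1 + (-0.74) z + (0.51) z^2)
  [check: z-coef -0.74 - (-0.8) = 0.06; z^2-coef 0.51 - (-0.8)(-0.74) = -0.082; z^3-coef -(-0.8)(0.51) = 0.408.]
Remaining roots from the quadratic factor 1 + (-0.74) z + (0.51) z^2:
  Set 1 + (-0.74) z + (0.51) z^2 = 0, i.e. a z^2 + b z + c = 0 with a = 0.51, b = -0.74, c = 1.
  Discriminant D = b^2 - 4ac = (-0.74)^2 - 4*(0.51)*1 = 0.5476 - (2.04) = -1.4924.
  D < 0, so the roots are the complex-conjugate pair z = (-b +/- i sqrt(-D)) / (2a) = 0.7255 +/- 1.1977i.
  For a conjugate pair |z|^2 = z * conj(z) = (product of roots) = c/a = 1/(0.51) = 1.960784, so |z| = sqrt(1.960784) = 1.4003 for both roots.
Moduli of all roots: 1.2500, 1.4003, 1.4003.
All moduli strictly greater than 1? Yes.
Verdict: Stationary.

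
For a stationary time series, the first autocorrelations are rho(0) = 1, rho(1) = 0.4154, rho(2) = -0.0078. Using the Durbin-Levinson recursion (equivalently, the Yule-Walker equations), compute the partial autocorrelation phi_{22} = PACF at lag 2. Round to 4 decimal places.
\phi_{22} = -0.2180

The PACF at lag k is phi_{kk}, the last component of the solution
to the Yule-Walker system G_k phi = r_k where
  (G_k)_{ij} = rho(|i - j|), (r_k)_i = rho(i), i,j = 1..k.
Equivalently, Durbin-Levinson gives phi_{kk} iteratively:
  phi_{11} = rho(1)
  phi_{kk} = [rho(k) - sum_{j=1..k-1} phi_{k-1,j} rho(k-j)]
            / [1 - sum_{j=1..k-1} phi_{k-1,j} rho(j)],
  phi_{k,j} = phi_{k-1,j} - phi_{kk} phi_{k-1,k-j},  j = 1..k-1.
Step k = 1:
  phi_11 = rho(1) = 0.4154.
Step k = 2:
  phi_22 = [rho(2) - phi_11 rho(1)] / [1 - phi_11 rho(1)] = [-0.0078 - (0.4154)(0.4154)] / [1 - (0.4154)(0.4154)]
         = -0.18035716 / 0.82744284 = -0.218.
Therefore phi_{22} = -0.2180.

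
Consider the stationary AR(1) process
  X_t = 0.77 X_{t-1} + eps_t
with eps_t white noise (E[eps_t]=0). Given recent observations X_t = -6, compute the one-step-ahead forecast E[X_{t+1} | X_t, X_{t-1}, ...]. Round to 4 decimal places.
E[X_{t+1} \mid \mathcal F_t] = -4.6200

For an AR(p) model X_t = c + sum_i phi_i X_{t-i} + eps_t, the
one-step-ahead conditional mean is
  E[X_{t+1} | X_t, ...] = c + sum_i phi_i X_{t+1-i}.
Substitute known values:
  E[X_{t+1} | ...] = (0.77) * (-6)
                   = -4.6200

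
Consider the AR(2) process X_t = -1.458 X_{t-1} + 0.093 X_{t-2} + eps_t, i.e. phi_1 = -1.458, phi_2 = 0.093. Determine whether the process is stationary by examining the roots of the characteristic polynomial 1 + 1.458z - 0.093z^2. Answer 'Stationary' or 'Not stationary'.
\text{Not stationary}

The AR(p) characteristic polynomial is P(z) = 1 + 1.458z - 0.093z^2.
Stationarity requires all roots to lie outside the unit circle, i.e. |z| > 1 for every root.
Set 1 + (1.458) z + (-0.093) z^2 = 0, i.e. a z^2 + b z + c = 0 with a = -0.093, b = 1.458, c = 1.
Discriminant D = b^2 - 4ac = (1.458)^2 - 4*(-0.093)*1 = 2.125764 - (-0.372) = 2.497764.
D >= 0, so the roots are real: z = (-b +/- sqrt(D)) / (2a) = (-1.458 +/- 1.580432) / (-0.186).
  z_1 = (-1.458 + 1.580432) / (-0.186) = -0.6582,   |z_1| = 0.6582.
  z_2 = (-1.458 - 1.580432) / (-0.186) = 16.3357,   |z_2| = 16.3357.
Moduli of all roots: 0.6582, 16.3357.
All moduli strictly greater than 1? No.
Verdict: Not stationary.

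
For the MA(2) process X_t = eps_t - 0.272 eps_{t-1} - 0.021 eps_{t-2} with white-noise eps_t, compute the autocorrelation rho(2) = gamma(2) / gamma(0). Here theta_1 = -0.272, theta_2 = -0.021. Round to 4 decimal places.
\rho(2) = -0.0195

For an MA(q) process with theta_0 = 1, the autocovariance is
  gamma(k) = sigma^2 * sum_{i=0..q-k} theta_i * theta_{i+k},
and rho(k) = gamma(k) / gamma(0). Sigma^2 cancels.
  numerator   = (1)*(-0.021) = -0.021.
  denominator = (1)^2 + (-0.272)^2 + (-0.021)^2 = 1.074425.
  rho(2) = -0.021 / 1.074425 = -0.0195.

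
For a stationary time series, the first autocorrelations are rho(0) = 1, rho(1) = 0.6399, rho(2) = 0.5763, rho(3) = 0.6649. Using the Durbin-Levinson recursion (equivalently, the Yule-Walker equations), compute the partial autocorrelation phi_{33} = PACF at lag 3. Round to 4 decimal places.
\phi_{33} = 0.4040

The PACF at lag k is phi_{kk}, the last component of the solution
to the Yule-Walker system G_k phi = r_k where
  (G_k)_{ij} = rho(|i - j|), (r_k)_i = rho(i), i,j = 1..k.
Equivalently, Durbin-Levinson gives phi_{kk} iteratively:
  phi_{11} = rho(1)
  phi_{kk} = [rho(k) - sum_{j=1..k-1} phi_{k-1,j} rho(k-j)]
            / [1 - sum_{j=1..k-1} phi_{k-1,j} rho(j)],
  phi_{k,j} = phi_{k-1,j} - phi_{kk} phi_{k-1,k-j},  j = 1..k-1.
Step k = 1:
  phi_11 = rho(1) = 0.6399.
Step k = 2:
  phi_22 = [rho(2) - phi_11 rho(1)] / [1 - phi_11 rho(1)] = [0.5763 - (0.6399)(0.6399)] / [1 - (0.6399)(0.6399)]
         = 0.16682799 / 0.59052799 = 0.282506.
  Update: phi_21 = phi_11 - phi_22 phi_11 = 0.6399 - (0.282506)(0.6399) = 0.459124.
Step k = 3:
  phi_33 = [rho(3) - phi_21 rho(2) - phi_22 rho(1)] / [1 - phi_21 rho(1) - phi_22 rho(2)]
    numerator   = 0.6649 - (0.459124)(0.5763) - (0.282506)(0.6399) = 0.21953088
    denominator = 1 - (0.459124)(0.6399) - (0.282506)(0.5763) = 0.543398
  phi_33 = 0.21953088 / 0.543398 = 0.404.
Therefore phi_{33} = 0.4040.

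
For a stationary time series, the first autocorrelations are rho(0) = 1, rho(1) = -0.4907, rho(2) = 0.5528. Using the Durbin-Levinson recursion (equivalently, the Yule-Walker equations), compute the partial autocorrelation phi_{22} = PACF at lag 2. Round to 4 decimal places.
\phi_{22} = 0.4110

The PACF at lag k is phi_{kk}, the last component of the solution
to the Yule-Walker system G_k phi = r_k where
  (G_k)_{ij} = rho(|i - j|), (r_k)_i = rho(i), i,j = 1..k.
Equivalently, Durbin-Levinson gives phi_{kk} iteratively:
  phi_{11} = rho(1)
  phi_{kk} = [rho(k) - sum_{j=1..k-1} phi_{k-1,j} rho(k-j)]
            / [1 - sum_{j=1..k-1} phi_{k-1,j} rho(j)],
  phi_{k,j} = phi_{k-1,j} - phi_{kk} phi_{k-1,k-j},  j = 1..k-1.
Step k = 1:
  phi_11 = rho(1) = -0.4907.
Step k = 2:
  phi_22 = [rho(2) - phi_11 rho(1)] / [1 - phi_11 rho(1)] = [0.5528 - (-0.4907)(-0.4907)] / [1 - (-0.4907)(-0.4907)]
         = 0.31201351 / 0.75921351 = 0.411.
Therefore phi_{22} = 0.4110.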